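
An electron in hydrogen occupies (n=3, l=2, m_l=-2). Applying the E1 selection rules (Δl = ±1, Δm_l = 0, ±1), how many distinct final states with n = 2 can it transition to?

E1 requires Δl = ±1, so l_f ∈ {1, 3}; with 0 ≤ l_f ≤ n_f−1 = 1, the allowed l_f values are {1}.
For l_f = 1: m_f ∈ {m_i−1, m_i, m_i+1} ∩ [−1, 1] = {-1} → 1 state.
Total: 1.

1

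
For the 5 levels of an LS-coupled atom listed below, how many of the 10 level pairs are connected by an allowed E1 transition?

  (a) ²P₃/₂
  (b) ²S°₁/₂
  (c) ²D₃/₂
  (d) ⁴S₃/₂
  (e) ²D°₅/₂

3

(a)–(b): allowed.
(a)–(c): forbidden (parity).
(a)–(d): forbidden (parity, ΔS).
(a)–(e): allowed.
(b)–(c): forbidden (ΔL).
(b)–(d): forbidden (ΔS, ΔL).
(b)–(e): forbidden (parity, ΔL, ΔJ).
(c)–(d): forbidden (parity, ΔS, ΔL).
(c)–(e): allowed.
(d)–(e): forbidden (ΔS, ΔL).
Allowed pairs: 3 of 10.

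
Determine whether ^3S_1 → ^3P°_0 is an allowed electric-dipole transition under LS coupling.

Reading off the term symbols: S 1→1, L 0→1, J 1→0, parity even→odd.
ΔS = 0: S: 1 → 1 — ✓.
ΔJ = 0, ±1 (not J=0↔0): J: 1 → 0, ΔJ = -1 — ✓.
Parity must change: even → odd — ✓.
ΔL = 0, ±1 (not L=0↔0): L: 0 → 1, ΔL = +1 — ✓.
All four E1 rules are satisfied.

allowed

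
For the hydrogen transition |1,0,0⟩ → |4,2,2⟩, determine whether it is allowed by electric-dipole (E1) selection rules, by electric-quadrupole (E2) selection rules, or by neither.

Δl = 2 − 0 = +2; l_i + l_f = 2.
Δm_l = +2.
E1 (Δl = ±1, |Δm_l| ≤ 1): not satisfied.
E2 (Δl = 0,±2, l_i+l_f ≥ 2, |Δm_l| ≤ 2): satisfied.

E2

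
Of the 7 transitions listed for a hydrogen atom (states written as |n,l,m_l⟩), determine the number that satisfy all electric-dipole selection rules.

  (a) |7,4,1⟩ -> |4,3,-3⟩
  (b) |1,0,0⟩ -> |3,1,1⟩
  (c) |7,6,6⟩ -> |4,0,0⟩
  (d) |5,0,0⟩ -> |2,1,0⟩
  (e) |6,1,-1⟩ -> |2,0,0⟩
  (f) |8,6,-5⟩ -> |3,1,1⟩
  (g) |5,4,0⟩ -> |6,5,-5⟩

3

(a) forbidden — Δm_l = -4 (E1 requires Δm_l = 0, ±1)
(b) allowed
(c) forbidden — Δl = -6 (E1 requires Δl = ±1); Δm_l = -6 (E1 requires Δm_l = 0, ±1)
(d) allowed
(e) allowed
(f) forbidden — Δl = -5 (E1 requires Δl = ±1); Δm_l = +6 (E1 requires Δm_l = 0, ±1)
(g) forbidden — Δm_l = -5 (E1 requires Δm_l = 0, ±1)
Total allowed: 3 of 7.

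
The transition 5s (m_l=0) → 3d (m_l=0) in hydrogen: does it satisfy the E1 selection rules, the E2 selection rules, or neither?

E2

Δl = 2 − 0 = +2; l_i + l_f = 2.
Δm_l = +0.
E1 (Δl = ±1, |Δm_l| ≤ 1): not satisfied.
E2 (Δl = 0,±2, l_i+l_f ≥ 2, |Δm_l| ≤ 2): satisfied.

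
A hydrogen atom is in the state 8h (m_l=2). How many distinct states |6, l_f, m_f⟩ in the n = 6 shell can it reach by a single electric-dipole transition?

3

E1 requires Δl = ±1, so l_f ∈ {4, 6}; with 0 ≤ l_f ≤ n_f−1 = 5, the allowed l_f values are {4}.
For l_f = 4: m_f ∈ {m_i−1, m_i, m_i+1} ∩ [−4, 4] = {1, 2, 3} → 3 states.
Total: 3.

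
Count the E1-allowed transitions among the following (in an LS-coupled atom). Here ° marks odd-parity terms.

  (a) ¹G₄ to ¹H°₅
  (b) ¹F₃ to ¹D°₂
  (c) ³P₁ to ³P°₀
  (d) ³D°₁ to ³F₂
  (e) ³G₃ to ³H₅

4

(a) allowed
(b) allowed
(c) allowed
(d) allowed
(e) forbidden (parity, ΔJ fail)
Total allowed: 4 of 5.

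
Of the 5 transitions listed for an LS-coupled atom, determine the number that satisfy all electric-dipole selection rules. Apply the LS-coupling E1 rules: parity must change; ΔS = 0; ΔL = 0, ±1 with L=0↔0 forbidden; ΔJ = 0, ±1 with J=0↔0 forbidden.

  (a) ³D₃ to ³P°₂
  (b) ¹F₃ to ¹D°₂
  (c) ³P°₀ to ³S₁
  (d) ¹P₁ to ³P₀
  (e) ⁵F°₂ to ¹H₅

3

(a) allowed
(b) allowed
(c) allowed
(d) forbidden (parity, ΔS fail)
(e) forbidden (ΔS, ΔL, ΔJ fail)
Total allowed: 3 of 5.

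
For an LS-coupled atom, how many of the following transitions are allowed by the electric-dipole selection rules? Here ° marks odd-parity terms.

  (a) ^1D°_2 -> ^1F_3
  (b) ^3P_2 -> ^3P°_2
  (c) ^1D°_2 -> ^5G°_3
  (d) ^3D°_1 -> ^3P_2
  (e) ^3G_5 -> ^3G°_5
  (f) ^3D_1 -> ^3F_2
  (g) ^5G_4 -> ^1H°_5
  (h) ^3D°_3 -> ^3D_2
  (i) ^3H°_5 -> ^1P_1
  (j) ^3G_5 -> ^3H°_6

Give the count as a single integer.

(a) allowed
(b) allowed
(c) forbidden (parity, ΔS, ΔL fail)
(d) allowed
(e) allowed
(f) forbidden (parity fails)
(g) forbidden (ΔS fails)
(h) allowed
(i) forbidden (ΔS, ΔL, ΔJ fail)
(j) allowed
Total allowed: 6 of 10.

6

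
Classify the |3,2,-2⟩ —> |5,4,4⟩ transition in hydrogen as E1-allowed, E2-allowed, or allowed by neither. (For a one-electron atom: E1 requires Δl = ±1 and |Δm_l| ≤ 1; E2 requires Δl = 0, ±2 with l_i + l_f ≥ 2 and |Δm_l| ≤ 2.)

Δl = 4 − 2 = +2; l_i + l_f = 6.
Δm_l = +6.
E1 (Δl = ±1, |Δm_l| ≤ 1): not satisfied.
E2 (Δl = 0,±2, l_i+l_f ≥ 2, |Δm_l| ≤ 2): not satisfied.

neither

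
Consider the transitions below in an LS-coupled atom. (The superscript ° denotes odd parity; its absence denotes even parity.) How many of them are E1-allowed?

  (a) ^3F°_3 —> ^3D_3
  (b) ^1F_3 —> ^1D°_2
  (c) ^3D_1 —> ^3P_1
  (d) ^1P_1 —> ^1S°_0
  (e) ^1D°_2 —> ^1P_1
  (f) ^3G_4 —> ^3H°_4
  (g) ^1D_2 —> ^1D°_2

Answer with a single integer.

(a) allowed
(b) allowed
(c) forbidden (parity fails)
(d) allowed
(e) allowed
(f) allowed
(g) allowed
Total allowed: 6 of 7.

6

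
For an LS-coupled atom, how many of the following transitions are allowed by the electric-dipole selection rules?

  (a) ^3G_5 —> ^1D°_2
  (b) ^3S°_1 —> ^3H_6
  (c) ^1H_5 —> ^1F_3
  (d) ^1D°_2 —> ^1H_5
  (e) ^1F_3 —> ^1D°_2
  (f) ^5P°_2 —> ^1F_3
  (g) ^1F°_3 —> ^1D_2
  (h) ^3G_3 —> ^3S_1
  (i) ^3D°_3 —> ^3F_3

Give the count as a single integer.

3

(a) forbidden (ΔS, ΔL, ΔJ fail)
(b) forbidden (ΔL, ΔJ fail)
(c) forbidden (parity, ΔL, ΔJ fail)
(d) forbidden (ΔL, ΔJ fail)
(e) allowed
(f) forbidden (ΔS, ΔL fail)
(g) allowed
(h) forbidden (parity, ΔL, ΔJ fail)
(i) allowed
Total allowed: 3 of 9.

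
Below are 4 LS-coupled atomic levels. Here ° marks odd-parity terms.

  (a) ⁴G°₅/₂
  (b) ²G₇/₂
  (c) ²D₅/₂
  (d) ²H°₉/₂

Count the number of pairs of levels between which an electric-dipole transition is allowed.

(a)–(b): forbidden (ΔS).
(a)–(c): forbidden (ΔS, ΔL).
(a)–(d): forbidden (parity, ΔS, ΔJ).
(b)–(c): forbidden (parity, ΔL).
(b)–(d): allowed.
(c)–(d): forbidden (ΔL, ΔJ).
Allowed pairs: 1 of 6.

1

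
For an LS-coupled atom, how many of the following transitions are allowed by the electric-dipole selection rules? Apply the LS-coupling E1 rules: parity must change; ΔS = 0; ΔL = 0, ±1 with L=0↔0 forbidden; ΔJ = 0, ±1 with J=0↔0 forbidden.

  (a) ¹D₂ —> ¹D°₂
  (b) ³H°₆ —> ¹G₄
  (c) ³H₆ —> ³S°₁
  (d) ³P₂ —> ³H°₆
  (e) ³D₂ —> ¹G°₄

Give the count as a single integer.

(a) allowed
(b) forbidden (ΔS, ΔJ fail)
(c) forbidden (ΔL, ΔJ fail)
(d) forbidden (ΔL, ΔJ fail)
(e) forbidden (ΔS, ΔL, ΔJ fail)
Total allowed: 1 of 5.

1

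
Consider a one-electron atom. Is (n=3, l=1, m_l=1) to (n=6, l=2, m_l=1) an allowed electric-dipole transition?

Δl = 2 − 1 = +1; the E1 rule Δl = ±1 is ✓.
m_l: 1 → 1 (Δm_l = +0). |Δm_l| ≤ 1 ✓.
All E1 selection rules are satisfied.

allowed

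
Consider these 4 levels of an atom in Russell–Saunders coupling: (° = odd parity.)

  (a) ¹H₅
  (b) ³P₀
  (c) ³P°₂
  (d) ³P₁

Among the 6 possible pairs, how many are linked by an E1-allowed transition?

1

(a)–(b): forbidden (parity, ΔS, ΔL, ΔJ).
(a)–(c): forbidden (ΔS, ΔL, ΔJ).
(a)–(d): forbidden (parity, ΔS, ΔL, ΔJ).
(b)–(c): forbidden (ΔJ).
(b)–(d): forbidden (parity).
(c)–(d): allowed.
Allowed pairs: 1 of 6.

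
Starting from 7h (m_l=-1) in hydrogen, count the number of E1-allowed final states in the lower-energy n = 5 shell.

E1 requires Δl = ±1, so l_f ∈ {4, 6}; with 0 ≤ l_f ≤ n_f−1 = 4, the allowed l_f values are {4}.
For l_f = 4: m_f ∈ {m_i−1, m_i, m_i+1} ∩ [−4, 4] = {-2, -1, 0} → 3 states.
Total: 3.

3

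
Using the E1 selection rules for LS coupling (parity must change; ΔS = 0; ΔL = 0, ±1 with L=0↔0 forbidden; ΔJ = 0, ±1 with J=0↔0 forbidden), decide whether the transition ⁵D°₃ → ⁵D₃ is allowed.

ΔS = 0: S: 2 → 2 — satisfied.
Parity must change: odd → even — satisfied.
ΔJ = 0, ±1 (not J=0↔0): J: 3 → 3, ΔJ = +0 — satisfied.
ΔL = 0, ±1 (not L=0↔0): L: 2 → 2, ΔL = +0 — satisfied.
All four E1 rules are satisfied.

allowed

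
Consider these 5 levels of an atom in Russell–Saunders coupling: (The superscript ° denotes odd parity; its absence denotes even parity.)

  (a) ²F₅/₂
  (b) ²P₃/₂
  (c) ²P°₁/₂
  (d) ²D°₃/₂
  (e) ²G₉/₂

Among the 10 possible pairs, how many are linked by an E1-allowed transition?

(a)–(b): forbidden (parity, ΔL).
(a)–(c): forbidden (ΔL, ΔJ).
(a)–(d): allowed.
(a)–(e): forbidden (parity, ΔJ).
(b)–(c): allowed.
(b)–(d): allowed.
(b)–(e): forbidden (parity, ΔL, ΔJ).
(c)–(d): forbidden (parity).
(c)–(e): forbidden (ΔL, ΔJ).
(d)–(e): forbidden (ΔL, ΔJ).
Allowed pairs: 3 of 10.

3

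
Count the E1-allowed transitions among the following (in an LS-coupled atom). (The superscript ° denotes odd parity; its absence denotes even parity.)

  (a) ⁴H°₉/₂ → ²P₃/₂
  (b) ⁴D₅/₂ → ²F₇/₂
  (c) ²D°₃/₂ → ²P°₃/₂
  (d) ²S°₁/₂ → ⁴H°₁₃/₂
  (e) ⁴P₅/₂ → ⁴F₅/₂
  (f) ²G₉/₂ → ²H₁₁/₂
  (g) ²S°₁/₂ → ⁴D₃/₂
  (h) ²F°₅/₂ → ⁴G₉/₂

(a) forbidden (ΔS, ΔL, ΔJ fail)
(b) forbidden (parity, ΔS fail)
(c) forbidden (parity fails)
(d) forbidden (parity, ΔS, ΔL, ΔJ fail)
(e) forbidden (parity, ΔL fail)
(f) forbidden (parity fails)
(g) forbidden (ΔS, ΔL fail)
(h) forbidden (ΔS, ΔJ fail)
Total allowed: 0 of 8.

0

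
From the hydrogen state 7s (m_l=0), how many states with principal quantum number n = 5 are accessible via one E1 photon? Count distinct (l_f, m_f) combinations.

E1 requires Δl = ±1, so l_f ∈ {-1, 1}; with 0 ≤ l_f ≤ n_f−1 = 4, the allowed l_f values are {1}.
For l_f = 1: m_f ∈ {m_i−1, m_i, m_i+1} ∩ [−1, 1] = {-1, 0, 1} → 3 states.
Total: 3.

3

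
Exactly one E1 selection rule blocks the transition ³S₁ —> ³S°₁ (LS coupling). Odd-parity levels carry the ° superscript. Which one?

Parity must change: even → odd — passes.
ΔJ = 0, ±1 (not J=0↔0): J: 1 → 1, ΔJ = +0 — passes.
ΔS = 0: S: 1 → 1 — passes.
ΔL = 0, ±1 (not L=0↔0): L: 0 → 0, ΔL = +0 — fails.

the L=0 ↔ L=0 exclusion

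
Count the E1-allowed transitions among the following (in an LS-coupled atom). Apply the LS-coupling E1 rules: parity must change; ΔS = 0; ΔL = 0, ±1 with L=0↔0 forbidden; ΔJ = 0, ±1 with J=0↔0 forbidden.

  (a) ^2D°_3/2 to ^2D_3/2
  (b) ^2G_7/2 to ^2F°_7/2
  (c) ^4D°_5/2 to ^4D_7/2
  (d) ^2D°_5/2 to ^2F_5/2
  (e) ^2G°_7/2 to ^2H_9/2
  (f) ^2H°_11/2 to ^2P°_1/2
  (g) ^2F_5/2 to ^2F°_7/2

(a) allowed
(b) allowed
(c) allowed
(d) allowed
(e) allowed
(f) forbidden (parity, ΔL, ΔJ fail)
(g) allowed
Total allowed: 6 of 7.

6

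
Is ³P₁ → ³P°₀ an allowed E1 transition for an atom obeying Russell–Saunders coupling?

Initial level: S=1, L=1, J=1, parity even. Final level: S=1, L=1, J=0, parity odd.
Parity must change: even → odd — satisfied.
ΔS = 0: S: 1 → 1 — satisfied.
ΔL = 0, ±1 (not L=0↔0): L: 1 → 1, ΔL = +0 — satisfied.
ΔJ = 0, ±1 (not J=0↔0): J: 1 → 0, ΔJ = -1 — satisfied.
All four E1 rules are satisfied.

allowed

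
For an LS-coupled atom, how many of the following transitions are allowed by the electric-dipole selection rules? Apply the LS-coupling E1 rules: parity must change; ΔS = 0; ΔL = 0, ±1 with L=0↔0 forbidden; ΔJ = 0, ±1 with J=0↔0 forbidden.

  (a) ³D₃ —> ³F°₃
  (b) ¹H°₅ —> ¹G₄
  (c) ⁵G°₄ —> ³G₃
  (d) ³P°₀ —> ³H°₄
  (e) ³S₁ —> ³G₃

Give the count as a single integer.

2

(a) allowed
(b) allowed
(c) forbidden (ΔS fails)
(d) forbidden (parity, ΔL, ΔJ fail)
(e) forbidden (parity, ΔL, ΔJ fail)
Total allowed: 2 of 5.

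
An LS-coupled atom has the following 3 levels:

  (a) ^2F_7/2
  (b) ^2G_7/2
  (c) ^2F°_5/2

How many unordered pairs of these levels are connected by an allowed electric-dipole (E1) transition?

(a)–(b): forbidden (parity).
(a)–(c): allowed.
(b)–(c): allowed.
Allowed pairs: 2 of 3.

2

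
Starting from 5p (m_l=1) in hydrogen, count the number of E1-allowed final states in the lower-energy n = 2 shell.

1

E1 requires Δl = ±1, so l_f ∈ {0, 2}; with 0 ≤ l_f ≤ n_f−1 = 1, the allowed l_f values are {0}.
For l_f = 0: m_f ∈ {m_i−1, m_i, m_i+1} ∩ [−0, 0] = {0} → 1 state.
Total: 1.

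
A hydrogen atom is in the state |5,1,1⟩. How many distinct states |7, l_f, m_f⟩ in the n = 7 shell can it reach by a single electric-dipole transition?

E1 requires Δl = ±1, so l_f ∈ {0, 2}; with 0 ≤ l_f ≤ n_f−1 = 6, the allowed l_f values are {0, 2}.
For l_f = 0: m_f ∈ {m_i−1, m_i, m_i+1} ∩ [−0, 0] = {0} → 1 state.
For l_f = 2: m_f ∈ {m_i−1, m_i, m_i+1} ∩ [−2, 2] = {0, 1, 2} → 3 states.
Total: 4.

4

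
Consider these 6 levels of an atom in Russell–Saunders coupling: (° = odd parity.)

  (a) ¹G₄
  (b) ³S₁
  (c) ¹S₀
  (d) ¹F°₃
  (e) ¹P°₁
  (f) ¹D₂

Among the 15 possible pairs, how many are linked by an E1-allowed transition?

4

(a)–(b): forbidden (parity, ΔS, ΔL, ΔJ).
(a)–(c): forbidden (parity, ΔL, ΔJ).
(a)–(d): allowed.
(a)–(e): forbidden (ΔL, ΔJ).
(a)–(f): forbidden (parity, ΔL, ΔJ).
(b)–(c): forbidden (parity, ΔS, ΔL).
(b)–(d): forbidden (ΔS, ΔL, ΔJ).
(b)–(e): forbidden (ΔS).
(b)–(f): forbidden (parity, ΔS, ΔL).
(c)–(d): forbidden (ΔL, ΔJ).
(c)–(e): allowed.
(c)–(f): forbidden (parity, ΔL, ΔJ).
(d)–(e): forbidden (parity, ΔL, ΔJ).
(d)–(f): allowed.
(e)–(f): allowed.
Allowed pairs: 4 of 15.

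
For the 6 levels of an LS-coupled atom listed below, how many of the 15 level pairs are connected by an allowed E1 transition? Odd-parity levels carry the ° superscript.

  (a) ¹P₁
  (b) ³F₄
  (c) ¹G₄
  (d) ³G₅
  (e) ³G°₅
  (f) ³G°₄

4

(a)–(b): forbidden (parity, ΔS, ΔL, ΔJ).
(a)–(c): forbidden (parity, ΔL, ΔJ).
(a)–(d): forbidden (parity, ΔS, ΔL, ΔJ).
(a)–(e): forbidden (ΔS, ΔL, ΔJ).
(a)–(f): forbidden (ΔS, ΔL, ΔJ).
(b)–(c): forbidden (parity, ΔS).
(b)–(d): forbidden (parity).
(b)–(e): allowed.
(b)–(f): allowed.
(c)–(d): forbidden (parity, ΔS).
(c)–(e): forbidden (ΔS).
(c)–(f): forbidden (ΔS).
(d)–(e): allowed.
(d)–(f): allowed.
(e)–(f): forbidden (parity).
Allowed pairs: 4 of 15.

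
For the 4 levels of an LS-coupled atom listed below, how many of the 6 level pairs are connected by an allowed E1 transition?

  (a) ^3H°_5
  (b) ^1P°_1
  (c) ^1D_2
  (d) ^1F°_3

(a)–(b): forbidden (parity, ΔS, ΔL, ΔJ).
(a)–(c): forbidden (ΔS, ΔL, ΔJ).
(a)–(d): forbidden (parity, ΔS, ΔL, ΔJ).
(b)–(c): allowed.
(b)–(d): forbidden (parity, ΔL, ΔJ).
(c)–(d): allowed.
Allowed pairs: 2 of 6.

2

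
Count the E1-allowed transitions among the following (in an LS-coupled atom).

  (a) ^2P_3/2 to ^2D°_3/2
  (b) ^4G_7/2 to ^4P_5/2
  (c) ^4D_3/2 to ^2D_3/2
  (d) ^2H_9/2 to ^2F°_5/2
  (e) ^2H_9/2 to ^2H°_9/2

2

(a) allowed
(b) forbidden (parity, ΔL fail)
(c) forbidden (parity, ΔS fail)
(d) forbidden (ΔL, ΔJ fail)
(e) allowed
Total allowed: 2 of 5.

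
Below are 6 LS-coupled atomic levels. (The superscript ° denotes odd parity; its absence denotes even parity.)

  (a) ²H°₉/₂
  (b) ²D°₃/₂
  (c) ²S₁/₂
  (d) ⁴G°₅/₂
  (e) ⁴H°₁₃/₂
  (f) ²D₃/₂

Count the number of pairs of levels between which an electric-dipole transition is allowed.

(a)–(b): forbidden (parity, ΔL, ΔJ).
(a)–(c): forbidden (ΔL, ΔJ).
(a)–(d): forbidden (parity, ΔS, ΔJ).
(a)–(e): forbidden (parity, ΔS, ΔJ).
(a)–(f): forbidden (ΔL, ΔJ).
(b)–(c): forbidden (ΔL).
(b)–(d): forbidden (parity, ΔS, ΔL).
(b)–(e): forbidden (parity, ΔS, ΔL, ΔJ).
(b)–(f): allowed.
(c)–(d): forbidden (ΔS, ΔL, ΔJ).
(c)–(e): forbidden (ΔS, ΔL, ΔJ).
(c)–(f): forbidden (parity, ΔL).
(d)–(e): forbidden (parity, ΔJ).
(d)–(f): forbidden (ΔS, ΔL).
(e)–(f): forbidden (ΔS, ΔL, ΔJ).
Allowed pairs: 1 of 15.

1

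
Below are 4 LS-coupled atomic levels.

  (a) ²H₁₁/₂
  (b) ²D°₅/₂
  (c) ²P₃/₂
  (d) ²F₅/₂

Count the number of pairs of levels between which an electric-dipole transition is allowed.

(a)–(b): forbidden (ΔL, ΔJ).
(a)–(c): forbidden (parity, ΔL, ΔJ).
(a)–(d): forbidden (parity, ΔL, ΔJ).
(b)–(c): allowed.
(b)–(d): allowed.
(c)–(d): forbidden (parity, ΔL).
Allowed pairs: 2 of 6.

2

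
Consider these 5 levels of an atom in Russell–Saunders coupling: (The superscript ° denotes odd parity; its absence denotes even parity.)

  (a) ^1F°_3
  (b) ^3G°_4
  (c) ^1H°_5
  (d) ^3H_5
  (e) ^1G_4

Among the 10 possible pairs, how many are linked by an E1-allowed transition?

3

(a)–(b): forbidden (parity, ΔS).
(a)–(c): forbidden (parity, ΔL, ΔJ).
(a)–(d): forbidden (ΔS, ΔL, ΔJ).
(a)–(e): allowed.
(b)–(c): forbidden (parity, ΔS).
(b)–(d): allowed.
(b)–(e): forbidden (ΔS).
(c)–(d): forbidden (ΔS).
(c)–(e): allowed.
(d)–(e): forbidden (parity, ΔS).
Allowed pairs: 3 of 10.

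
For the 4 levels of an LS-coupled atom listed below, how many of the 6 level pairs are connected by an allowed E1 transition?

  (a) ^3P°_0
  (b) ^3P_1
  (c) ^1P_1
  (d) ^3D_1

(a)–(b): allowed.
(a)–(c): forbidden (ΔS).
(a)–(d): allowed.
(b)–(c): forbidden (parity, ΔS).
(b)–(d): forbidden (parity).
(c)–(d): forbidden (parity, ΔS).
Allowed pairs: 2 of 6.

2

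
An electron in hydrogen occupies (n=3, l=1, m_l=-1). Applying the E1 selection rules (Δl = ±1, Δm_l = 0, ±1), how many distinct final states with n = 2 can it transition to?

1

E1 requires Δl = ±1, so l_f ∈ {0, 2}; with 0 ≤ l_f ≤ n_f−1 = 1, the allowed l_f values are {0}.
For l_f = 0: m_f ∈ {m_i−1, m_i, m_i+1} ∩ [−0, 0] = {0} → 1 state.
Total: 1.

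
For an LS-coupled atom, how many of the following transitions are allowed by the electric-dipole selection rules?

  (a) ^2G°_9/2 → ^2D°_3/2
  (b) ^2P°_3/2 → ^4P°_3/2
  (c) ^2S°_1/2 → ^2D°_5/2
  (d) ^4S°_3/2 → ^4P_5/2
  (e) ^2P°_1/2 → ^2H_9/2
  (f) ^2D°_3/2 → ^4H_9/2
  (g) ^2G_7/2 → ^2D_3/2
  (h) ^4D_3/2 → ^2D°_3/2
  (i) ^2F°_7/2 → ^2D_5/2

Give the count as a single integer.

2

(a) forbidden (parity, ΔL, ΔJ fail)
(b) forbidden (parity, ΔS fail)
(c) forbidden (parity, ΔL, ΔJ fail)
(d) allowed
(e) forbidden (ΔL, ΔJ fail)
(f) forbidden (ΔS, ΔL, ΔJ fail)
(g) forbidden (parity, ΔL, ΔJ fail)
(h) forbidden (ΔS fails)
(i) allowed
Total allowed: 2 of 9.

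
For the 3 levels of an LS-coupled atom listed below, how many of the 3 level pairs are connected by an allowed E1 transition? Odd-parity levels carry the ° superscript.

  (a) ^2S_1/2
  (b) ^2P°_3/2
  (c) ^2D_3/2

(a)–(b): allowed.
(a)–(c): forbidden (parity, ΔL).
(b)–(c): allowed.
Allowed pairs: 2 of 3.

2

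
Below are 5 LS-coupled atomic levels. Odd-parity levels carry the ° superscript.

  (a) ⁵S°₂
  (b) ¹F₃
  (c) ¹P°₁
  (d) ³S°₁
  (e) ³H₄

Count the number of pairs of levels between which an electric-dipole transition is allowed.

0

(a)–(b): forbidden (ΔS, ΔL).
(a)–(c): forbidden (parity, ΔS).
(a)–(d): forbidden (parity, ΔS, ΔL).
(a)–(e): forbidden (ΔS, ΔL, ΔJ).
(b)–(c): forbidden (ΔL, ΔJ).
(b)–(d): forbidden (ΔS, ΔL, ΔJ).
(b)–(e): forbidden (parity, ΔS, ΔL).
(c)–(d): forbidden (parity, ΔS).
(c)–(e): forbidden (ΔS, ΔL, ΔJ).
(d)–(e): forbidden (ΔL, ΔJ).
Allowed pairs: 0 of 10.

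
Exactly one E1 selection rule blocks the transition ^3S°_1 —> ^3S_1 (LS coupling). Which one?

Initial level: S=1, L=0, J=1, parity odd. Final level: S=1, L=0, J=1, parity even.
ΔS = 0: S: 1 → 1 — passes.
ΔJ = 0, ±1 (not J=0↔0): J: 1 → 1, ΔJ = +0 — passes.
ΔL = 0, ±1 (not L=0↔0): L: 0 → 0, ΔL = +0 — fails.
Parity must change: odd → even — passes.

the L=0 ↔ L=0 exclusion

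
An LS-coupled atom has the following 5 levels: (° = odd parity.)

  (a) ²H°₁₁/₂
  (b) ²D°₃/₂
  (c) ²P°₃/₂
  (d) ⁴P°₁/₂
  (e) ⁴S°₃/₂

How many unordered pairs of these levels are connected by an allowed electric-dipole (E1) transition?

0

(a)–(b): forbidden (parity, ΔL, ΔJ).
(a)–(c): forbidden (parity, ΔL, ΔJ).
(a)–(d): forbidden (parity, ΔS, ΔL, ΔJ).
(a)–(e): forbidden (parity, ΔS, ΔL, ΔJ).
(b)–(c): forbidden (parity).
(b)–(d): forbidden (parity, ΔS).
(b)–(e): forbidden (parity, ΔS, ΔL).
(c)–(d): forbidden (parity, ΔS).
(c)–(e): forbidden (parity, ΔS).
(d)–(e): forbidden (parity).
Allowed pairs: 0 of 10.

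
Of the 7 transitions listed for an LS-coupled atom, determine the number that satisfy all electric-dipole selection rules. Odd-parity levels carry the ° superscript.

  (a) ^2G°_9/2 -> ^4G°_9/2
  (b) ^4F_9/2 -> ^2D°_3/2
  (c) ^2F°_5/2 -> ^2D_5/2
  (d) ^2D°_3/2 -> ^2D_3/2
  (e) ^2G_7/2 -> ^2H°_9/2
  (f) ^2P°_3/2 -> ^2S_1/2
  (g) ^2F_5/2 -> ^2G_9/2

(a) forbidden (parity, ΔS fail)
(b) forbidden (ΔS, ΔJ fail)
(c) allowed
(d) allowed
(e) allowed
(f) allowed
(g) forbidden (parity, ΔJ fail)
Total allowed: 4 of 7.

4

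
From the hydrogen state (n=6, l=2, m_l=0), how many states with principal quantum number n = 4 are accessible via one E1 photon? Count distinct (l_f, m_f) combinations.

6

E1 requires Δl = ±1, so l_f ∈ {1, 3}; with 0 ≤ l_f ≤ n_f−1 = 3, the allowed l_f values are {1, 3}.
For l_f = 1: m_f ∈ {m_i−1, m_i, m_i+1} ∩ [−1, 1] = {-1, 0, 1} → 3 states.
For l_f = 3: m_f ∈ {m_i−1, m_i, m_i+1} ∩ [−3, 3] = {-1, 0, 1} → 3 states.
Total: 6.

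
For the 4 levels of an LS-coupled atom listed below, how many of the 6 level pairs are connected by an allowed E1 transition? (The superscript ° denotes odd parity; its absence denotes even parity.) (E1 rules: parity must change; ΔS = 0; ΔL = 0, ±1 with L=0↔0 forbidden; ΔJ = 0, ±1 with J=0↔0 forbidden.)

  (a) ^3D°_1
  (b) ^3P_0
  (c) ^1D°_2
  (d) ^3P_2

2

(a)–(b): allowed.
(a)–(c): forbidden (parity, ΔS).
(a)–(d): allowed.
(b)–(c): forbidden (ΔS, ΔJ).
(b)–(d): forbidden (parity, ΔJ).
(c)–(d): forbidden (ΔS).
Allowed pairs: 2 of 6.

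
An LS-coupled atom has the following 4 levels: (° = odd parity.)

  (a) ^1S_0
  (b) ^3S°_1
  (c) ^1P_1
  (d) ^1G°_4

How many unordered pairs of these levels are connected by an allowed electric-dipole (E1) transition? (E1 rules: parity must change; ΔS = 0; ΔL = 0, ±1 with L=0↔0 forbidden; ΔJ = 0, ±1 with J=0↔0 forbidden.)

0

(a)–(b): forbidden (ΔS, ΔL).
(a)–(c): forbidden (parity).
(a)–(d): forbidden (ΔL, ΔJ).
(b)–(c): forbidden (ΔS).
(b)–(d): forbidden (parity, ΔS, ΔL, ΔJ).
(c)–(d): forbidden (ΔL, ΔJ).
Allowed pairs: 0 of 6.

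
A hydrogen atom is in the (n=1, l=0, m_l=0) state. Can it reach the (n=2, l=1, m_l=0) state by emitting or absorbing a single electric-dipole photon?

allowed

Δl = 1 − 0 = +1; the E1 rule Δl = ±1 is ✓.
Δm_l = 0 − (0) = +0. E1 requires Δm_l = 0, ±1: ✓.
All E1 selection rules are satisfied.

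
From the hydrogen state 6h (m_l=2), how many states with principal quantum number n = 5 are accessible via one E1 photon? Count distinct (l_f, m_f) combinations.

3

E1 requires Δl = ±1, so l_f ∈ {4, 6}; with 0 ≤ l_f ≤ n_f−1 = 4, the allowed l_f values are {4}.
For l_f = 4: m_f ∈ {m_i−1, m_i, m_i+1} ∩ [−4, 4] = {1, 2, 3} → 3 states.
Total: 3.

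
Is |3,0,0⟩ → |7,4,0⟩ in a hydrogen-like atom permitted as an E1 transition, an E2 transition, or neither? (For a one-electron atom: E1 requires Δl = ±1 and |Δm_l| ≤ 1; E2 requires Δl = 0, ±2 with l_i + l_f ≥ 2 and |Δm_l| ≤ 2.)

neither

Δl = 4 − 0 = +4; l_i + l_f = 4.
Δm_l = +0.
E1 (Δl = ±1, |Δm_l| ≤ 1): not satisfied.
E2 (Δl = 0,±2, l_i+l_f ≥ 2, |Δm_l| ≤ 2): not satisfied.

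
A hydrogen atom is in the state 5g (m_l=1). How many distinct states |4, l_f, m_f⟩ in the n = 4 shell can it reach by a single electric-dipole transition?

E1 requires Δl = ±1, so l_f ∈ {3, 5}; with 0 ≤ l_f ≤ n_f−1 = 3, the allowed l_f values are {3}.
For l_f = 3: m_f ∈ {m_i−1, m_i, m_i+1} ∩ [−3, 3] = {0, 1, 2} → 3 states.
Total: 3.

3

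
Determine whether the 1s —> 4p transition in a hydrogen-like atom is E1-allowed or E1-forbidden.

allowed

l: 0 → 1 (Δl = +1). Δl = ±1 ✓.
All E1 selection rules are satisfied.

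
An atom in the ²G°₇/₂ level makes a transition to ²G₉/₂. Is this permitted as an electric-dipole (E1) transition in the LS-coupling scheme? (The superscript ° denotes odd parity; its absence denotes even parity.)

Initial level: S=1/2, L=4, J=7/2, parity odd. Final level: S=1/2, L=4, J=9/2, parity even.
Parity must change: odd → even — passes.
ΔS = 0: S: 1/2 → 1/2 — passes.
ΔL = 0, ±1 (not L=0↔0): L: 4 → 4, ΔL = +0 — passes.
ΔJ = 0, ±1 (not J=0↔0): J: 7/2 → 9/2, ΔJ = +1 — passes.
All four E1 rules are satisfied.

allowed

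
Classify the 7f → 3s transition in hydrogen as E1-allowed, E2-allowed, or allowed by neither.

neither

Δl = 0 − 3 = -3; l_i + l_f = 3.
E1 (Δl = ±1): not satisfied.
E2 (Δl = 0,±2, l_i+l_f ≥ 2): not satisfied.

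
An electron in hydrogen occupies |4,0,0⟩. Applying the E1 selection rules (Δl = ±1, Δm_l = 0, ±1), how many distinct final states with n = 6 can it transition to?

3

E1 requires Δl = ±1, so l_f ∈ {-1, 1}; with 0 ≤ l_f ≤ n_f−1 = 5, the allowed l_f values are {1}.
For l_f = 1: m_f ∈ {m_i−1, m_i, m_i+1} ∩ [−1, 1] = {-1, 0, 1} → 3 states.
Total: 3.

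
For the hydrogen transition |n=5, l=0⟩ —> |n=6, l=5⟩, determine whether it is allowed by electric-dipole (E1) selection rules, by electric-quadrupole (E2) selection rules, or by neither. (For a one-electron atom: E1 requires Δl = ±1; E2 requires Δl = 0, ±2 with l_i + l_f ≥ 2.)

Δl = 5 − 0 = +5; l_i + l_f = 5.
E1 (Δl = ±1): not satisfied.
E2 (Δl = 0,±2, l_i+l_f ≥ 2): not satisfied.

neither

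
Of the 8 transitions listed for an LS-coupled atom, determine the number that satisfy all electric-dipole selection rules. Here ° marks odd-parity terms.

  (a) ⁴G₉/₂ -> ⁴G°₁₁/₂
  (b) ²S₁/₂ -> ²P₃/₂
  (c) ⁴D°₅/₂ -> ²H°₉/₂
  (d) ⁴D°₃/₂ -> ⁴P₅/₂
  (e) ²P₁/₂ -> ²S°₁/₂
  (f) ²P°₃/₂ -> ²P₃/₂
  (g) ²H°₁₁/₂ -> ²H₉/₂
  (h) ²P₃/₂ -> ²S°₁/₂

(a) allowed
(b) forbidden (parity fails)
(c) forbidden (parity, ΔS, ΔL, ΔJ fail)
(d) allowed
(e) allowed
(f) allowed
(g) allowed
(h) allowed
Total allowed: 6 of 8.

6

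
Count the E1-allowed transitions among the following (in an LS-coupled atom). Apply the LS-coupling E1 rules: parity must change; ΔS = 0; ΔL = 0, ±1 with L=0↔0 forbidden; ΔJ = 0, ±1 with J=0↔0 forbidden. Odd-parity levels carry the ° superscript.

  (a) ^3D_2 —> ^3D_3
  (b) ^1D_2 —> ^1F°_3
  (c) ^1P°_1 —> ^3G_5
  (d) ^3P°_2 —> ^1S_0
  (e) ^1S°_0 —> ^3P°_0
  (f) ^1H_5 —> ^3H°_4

(a) forbidden (parity fails)
(b) allowed
(c) forbidden (ΔS, ΔL, ΔJ fail)
(d) forbidden (ΔS, ΔJ fail)
(e) forbidden (parity, ΔS, ΔJ fail)
(f) forbidden (ΔS fails)
Total allowed: 1 of 6.

1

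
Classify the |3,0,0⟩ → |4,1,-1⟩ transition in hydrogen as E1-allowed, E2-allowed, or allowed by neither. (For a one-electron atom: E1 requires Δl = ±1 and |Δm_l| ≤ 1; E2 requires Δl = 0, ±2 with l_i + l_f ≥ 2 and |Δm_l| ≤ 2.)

Δl = 1 − 0 = +1; l_i + l_f = 1.
Δm_l = -1.
E1 (Δl = ±1, |Δm_l| ≤ 1): satisfied.
E2 (Δl = 0,±2, l_i+l_f ≥ 2, |Δm_l| ≤ 2): not satisfied.

E1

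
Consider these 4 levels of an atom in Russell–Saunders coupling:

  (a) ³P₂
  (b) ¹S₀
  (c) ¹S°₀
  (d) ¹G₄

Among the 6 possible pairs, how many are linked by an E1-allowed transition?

0

(a)–(b): forbidden (parity, ΔS, ΔJ).
(a)–(c): forbidden (ΔS, ΔJ).
(a)–(d): forbidden (parity, ΔS, ΔL, ΔJ).
(b)–(c): forbidden (ΔL, ΔJ).
(b)–(d): forbidden (parity, ΔL, ΔJ).
(c)–(d): forbidden (ΔL, ΔJ).
Allowed pairs: 0 of 6.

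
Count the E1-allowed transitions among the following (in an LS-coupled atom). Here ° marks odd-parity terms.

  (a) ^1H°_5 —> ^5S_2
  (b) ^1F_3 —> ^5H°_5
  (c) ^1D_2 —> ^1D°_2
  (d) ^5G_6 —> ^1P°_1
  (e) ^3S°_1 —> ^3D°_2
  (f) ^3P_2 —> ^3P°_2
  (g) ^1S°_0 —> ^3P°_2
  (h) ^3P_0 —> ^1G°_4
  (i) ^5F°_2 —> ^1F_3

(a) forbidden (ΔS, ΔL, ΔJ fail)
(b) forbidden (ΔS, ΔL, ΔJ fail)
(c) allowed
(d) forbidden (ΔS, ΔL, ΔJ fail)
(e) forbidden (parity, ΔL fail)
(f) allowed
(g) forbidden (parity, ΔS, ΔJ fail)
(h) forbidden (ΔS, ΔL, ΔJ fail)
(i) forbidden (ΔS fails)
Total allowed: 2 of 9.

2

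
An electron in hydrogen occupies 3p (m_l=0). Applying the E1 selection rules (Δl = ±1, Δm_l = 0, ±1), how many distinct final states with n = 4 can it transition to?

4

E1 requires Δl = ±1, so l_f ∈ {0, 2}; with 0 ≤ l_f ≤ n_f−1 = 3, the allowed l_f values are {0, 2}.
For l_f = 0: m_f ∈ {m_i−1, m_i, m_i+1} ∩ [−0, 0] = {0} → 1 state.
For l_f = 2: m_f ∈ {m_i−1, m_i, m_i+1} ∩ [−2, 2] = {-1, 0, 1} → 3 states.
Total: 4.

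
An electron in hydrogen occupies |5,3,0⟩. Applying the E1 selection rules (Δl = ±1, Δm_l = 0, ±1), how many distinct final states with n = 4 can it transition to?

E1 requires Δl = ±1, so l_f ∈ {2, 4}; with 0 ≤ l_f ≤ n_f−1 = 3, the allowed l_f values are {2}.
For l_f = 2: m_f ∈ {m_i−1, m_i, m_i+1} ∩ [−2, 2] = {-1, 0, 1} → 3 states.
Total: 3.

3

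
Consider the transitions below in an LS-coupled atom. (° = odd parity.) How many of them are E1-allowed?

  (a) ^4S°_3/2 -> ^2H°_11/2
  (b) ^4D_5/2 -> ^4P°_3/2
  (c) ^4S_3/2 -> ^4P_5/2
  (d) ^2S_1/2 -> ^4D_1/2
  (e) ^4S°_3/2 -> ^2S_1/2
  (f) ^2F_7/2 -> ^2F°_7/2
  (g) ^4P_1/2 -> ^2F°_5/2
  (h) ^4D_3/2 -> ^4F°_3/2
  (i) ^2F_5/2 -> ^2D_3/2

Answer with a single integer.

(a) forbidden (parity, ΔS, ΔL, ΔJ fail)
(b) allowed
(c) forbidden (parity fails)
(d) forbidden (parity, ΔS, ΔL fail)
(e) forbidden (ΔS, ΔL fail)
(f) allowed
(g) forbidden (ΔS, ΔL, ΔJ fail)
(h) allowed
(i) forbidden (parity fails)
Total allowed: 3 of 9.

3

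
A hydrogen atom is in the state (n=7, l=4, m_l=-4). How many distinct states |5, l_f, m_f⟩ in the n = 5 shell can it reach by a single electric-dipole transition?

E1 requires Δl = ±1, so l_f ∈ {3, 5}; with 0 ≤ l_f ≤ n_f−1 = 4, the allowed l_f values are {3}.
For l_f = 3: m_f ∈ {m_i−1, m_i, m_i+1} ∩ [−3, 3] = {-3} → 1 state.
Total: 1.

1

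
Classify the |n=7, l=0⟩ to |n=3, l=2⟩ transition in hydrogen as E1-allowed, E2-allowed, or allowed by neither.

E2

Δl = 2 − 0 = +2; l_i + l_f = 2.
E1 (Δl = ±1): not satisfied.
E2 (Δl = 0,±2, l_i+l_f ≥ 2): satisfied.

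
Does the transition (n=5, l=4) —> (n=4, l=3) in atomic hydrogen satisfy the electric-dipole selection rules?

Δl = 3 − 4 = -1; the E1 rule Δl = ±1 is satisfied.
All E1 selection rules are satisfied.

allowed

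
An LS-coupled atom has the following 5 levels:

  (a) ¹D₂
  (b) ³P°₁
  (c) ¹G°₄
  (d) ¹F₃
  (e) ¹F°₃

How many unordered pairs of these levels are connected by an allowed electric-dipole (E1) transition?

(a)–(b): forbidden (ΔS).
(a)–(c): forbidden (ΔL, ΔJ).
(a)–(d): forbidden (parity).
(a)–(e): allowed.
(b)–(c): forbidden (parity, ΔS, ΔL, ΔJ).
(b)–(d): forbidden (ΔS, ΔL, ΔJ).
(b)–(e): forbidden (parity, ΔS, ΔL, ΔJ).
(c)–(d): allowed.
(c)–(e): forbidden (parity).
(d)–(e): allowed.
Allowed pairs: 3 of 10.

3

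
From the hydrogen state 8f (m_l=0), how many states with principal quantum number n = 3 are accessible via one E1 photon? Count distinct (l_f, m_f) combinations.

3

E1 requires Δl = ±1, so l_f ∈ {2, 4}; with 0 ≤ l_f ≤ n_f−1 = 2, the allowed l_f values are {2}.
For l_f = 2: m_f ∈ {m_i−1, m_i, m_i+1} ∩ [−2, 2] = {-1, 0, 1} → 3 states.
Total: 3.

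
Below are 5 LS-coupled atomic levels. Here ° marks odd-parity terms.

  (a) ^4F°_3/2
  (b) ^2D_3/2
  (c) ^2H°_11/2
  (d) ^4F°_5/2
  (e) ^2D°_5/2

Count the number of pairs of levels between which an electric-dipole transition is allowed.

(a)–(b): forbidden (ΔS).
(a)–(c): forbidden (parity, ΔS, ΔL, ΔJ).
(a)–(d): forbidden (parity).
(a)–(e): forbidden (parity, ΔS).
(b)–(c): forbidden (ΔL, ΔJ).
(b)–(d): forbidden (ΔS).
(b)–(e): allowed.
(c)–(d): forbidden (parity, ΔS, ΔL, ΔJ).
(c)–(e): forbidden (parity, ΔL, ΔJ).
(d)–(e): forbidden (parity, ΔS).
Allowed pairs: 1 of 10.

1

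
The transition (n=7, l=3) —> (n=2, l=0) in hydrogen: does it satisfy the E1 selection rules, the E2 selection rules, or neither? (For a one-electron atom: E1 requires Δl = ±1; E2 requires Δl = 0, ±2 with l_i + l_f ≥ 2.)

neither

Δl = 0 − 3 = -3; l_i + l_f = 3.
E1 (Δl = ±1): not satisfied.
E2 (Δl = 0,±2, l_i+l_f ≥ 2): not satisfied.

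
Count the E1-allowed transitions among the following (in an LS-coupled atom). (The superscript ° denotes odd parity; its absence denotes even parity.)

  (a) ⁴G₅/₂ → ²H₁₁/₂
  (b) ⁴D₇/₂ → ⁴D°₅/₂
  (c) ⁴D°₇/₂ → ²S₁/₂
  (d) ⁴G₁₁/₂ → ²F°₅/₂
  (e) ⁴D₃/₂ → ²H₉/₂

(a) forbidden (parity, ΔS, ΔJ fail)
(b) allowed
(c) forbidden (ΔS, ΔL, ΔJ fail)
(d) forbidden (ΔS, ΔJ fail)
(e) forbidden (parity, ΔS, ΔL, ΔJ fail)
Total allowed: 1 of 5.

1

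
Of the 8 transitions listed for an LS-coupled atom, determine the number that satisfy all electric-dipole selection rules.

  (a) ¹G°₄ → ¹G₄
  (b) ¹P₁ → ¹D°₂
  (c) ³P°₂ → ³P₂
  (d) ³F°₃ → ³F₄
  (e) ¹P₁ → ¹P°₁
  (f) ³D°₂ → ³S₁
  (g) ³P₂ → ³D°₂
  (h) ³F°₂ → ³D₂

(a) allowed
(b) allowed
(c) allowed
(d) allowed
(e) allowed
(f) forbidden (ΔL fails)
(g) allowed
(h) allowed
Total allowed: 7 of 8.

7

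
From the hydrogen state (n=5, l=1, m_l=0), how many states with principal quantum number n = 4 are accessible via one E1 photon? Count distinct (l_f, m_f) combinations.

E1 requires Δl = ±1, so l_f ∈ {0, 2}; with 0 ≤ l_f ≤ n_f−1 = 3, the allowed l_f values are {0, 2}.
For l_f = 0: m_f ∈ {m_i−1, m_i, m_i+1} ∩ [−0, 0] = {0} → 1 state.
For l_f = 2: m_f ∈ {m_i−1, m_i, m_i+1} ∩ [−2, 2] = {-1, 0, 1} → 3 states.
Total: 4.

4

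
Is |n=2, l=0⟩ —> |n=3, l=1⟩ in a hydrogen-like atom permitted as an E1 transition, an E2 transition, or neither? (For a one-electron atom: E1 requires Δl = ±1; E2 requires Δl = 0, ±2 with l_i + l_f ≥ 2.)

Δl = 1 − 0 = +1; l_i + l_f = 1.
E1 (Δl = ±1): satisfied.
E2 (Δl = 0,±2, l_i+l_f ≥ 2): not satisfied.

E1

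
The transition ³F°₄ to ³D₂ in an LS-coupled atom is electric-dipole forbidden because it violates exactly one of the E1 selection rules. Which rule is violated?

Parity must change: odd → even — ✓.
ΔS = 0: S: 1 → 1 — ✓.
ΔL = 0, ±1 (not L=0↔0): L: 3 → 2, ΔL = -1 — ✓.
ΔJ = 0, ±1 (not J=0↔0): J: 4 → 2, ΔJ = -2 — ✗.

the ΔJ = 0, ±1 rule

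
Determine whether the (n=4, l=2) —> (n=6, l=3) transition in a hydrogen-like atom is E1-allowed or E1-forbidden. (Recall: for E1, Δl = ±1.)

allowed

l: 2 → 3 (Δl = +1). Δl = ±1 satisfied.
All E1 selection rules are satisfied.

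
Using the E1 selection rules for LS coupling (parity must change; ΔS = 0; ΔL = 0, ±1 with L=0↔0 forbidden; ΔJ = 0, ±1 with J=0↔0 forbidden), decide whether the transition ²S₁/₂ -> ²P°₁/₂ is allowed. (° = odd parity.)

ΔS = 0: S: 1/2 → 1/2 — passes.
ΔL = 0, ±1 (not L=0↔0): L: 0 → 1, ΔL = +1 — passes.
ΔJ = 0, ±1 (not J=0↔0): J: 1/2 → 1/2, ΔJ = +0 — passes.
Parity must change: even → odd — passes.
All four E1 rules are satisfied.

allowed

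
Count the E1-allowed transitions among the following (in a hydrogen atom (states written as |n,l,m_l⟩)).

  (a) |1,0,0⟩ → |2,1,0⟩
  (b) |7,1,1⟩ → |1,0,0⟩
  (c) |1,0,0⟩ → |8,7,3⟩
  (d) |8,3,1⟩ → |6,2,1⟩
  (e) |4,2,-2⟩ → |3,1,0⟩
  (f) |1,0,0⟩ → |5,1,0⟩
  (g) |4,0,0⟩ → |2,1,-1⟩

(a) allowed
(b) allowed
(c) forbidden — Δl = +7 (E1 requires Δl = ±1); Δm_l = +3 (E1 requires Δm_l = 0, ±1)
(d) allowed
(e) forbidden — Δm_l = +2 (E1 requires Δm_l = 0, ±1)
(f) allowed
(g) allowed
Total allowed: 5 of 7.

5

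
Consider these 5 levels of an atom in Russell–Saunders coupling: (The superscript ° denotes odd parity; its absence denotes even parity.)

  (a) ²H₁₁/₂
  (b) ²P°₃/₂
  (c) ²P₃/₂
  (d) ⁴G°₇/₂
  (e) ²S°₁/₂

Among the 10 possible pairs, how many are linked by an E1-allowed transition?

2

(a)–(b): forbidden (ΔL, ΔJ).
(a)–(c): forbidden (parity, ΔL, ΔJ).
(a)–(d): forbidden (ΔS, ΔJ).
(a)–(e): forbidden (ΔL, ΔJ).
(b)–(c): allowed.
(b)–(d): forbidden (parity, ΔS, ΔL, ΔJ).
(b)–(e): forbidden (parity).
(c)–(d): forbidden (ΔS, ΔL, ΔJ).
(c)–(e): allowed.
(d)–(e): forbidden (parity, ΔS, ΔL, ΔJ).
Allowed pairs: 2 of 10.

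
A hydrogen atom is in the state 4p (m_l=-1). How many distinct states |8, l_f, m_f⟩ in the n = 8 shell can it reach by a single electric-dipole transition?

4

E1 requires Δl = ±1, so l_f ∈ {0, 2}; with 0 ≤ l_f ≤ n_f−1 = 7, the allowed l_f values are {0, 2}.
For l_f = 0: m_f ∈ {m_i−1, m_i, m_i+1} ∩ [−0, 0] = {0} → 1 state.
For l_f = 2: m_f ∈ {m_i−1, m_i, m_i+1} ∩ [−2, 2] = {-2, -1, 0} → 3 states.
Total: 4.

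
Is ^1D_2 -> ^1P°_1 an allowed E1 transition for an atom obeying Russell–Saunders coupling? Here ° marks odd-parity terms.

allowed

Reading off the term symbols: S 0→0, L 2→1, J 2→1, parity even→odd.
Parity must change: even → odd — satisfied.
ΔS = 0: S: 0 → 0 — satisfied.
ΔL = 0, ±1 (not L=0↔0): L: 2 → 1, ΔL = -1 — satisfied.
ΔJ = 0, ±1 (not J=0↔0): J: 2 → 1, ΔJ = -1 — satisfied.
All four E1 rules are satisfied.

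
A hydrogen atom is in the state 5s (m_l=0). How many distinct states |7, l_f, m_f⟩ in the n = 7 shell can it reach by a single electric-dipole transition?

E1 requires Δl = ±1, so l_f ∈ {-1, 1}; with 0 ≤ l_f ≤ n_f−1 = 6, the allowed l_f values are {1}.
For l_f = 1: m_f ∈ {m_i−1, m_i, m_i+1} ∩ [−1, 1] = {-1, 0, 1} → 3 states.
Total: 3.

3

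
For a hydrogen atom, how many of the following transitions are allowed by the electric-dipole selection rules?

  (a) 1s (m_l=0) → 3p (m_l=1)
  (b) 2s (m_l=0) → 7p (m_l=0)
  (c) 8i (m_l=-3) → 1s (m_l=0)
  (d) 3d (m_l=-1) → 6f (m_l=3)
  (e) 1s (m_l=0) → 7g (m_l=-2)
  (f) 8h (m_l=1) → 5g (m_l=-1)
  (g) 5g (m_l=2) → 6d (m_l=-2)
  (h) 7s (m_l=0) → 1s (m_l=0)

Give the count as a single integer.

2

(a) allowed
(b) allowed
(c) forbidden — Δl = -6 (E1 requires Δl = ±1); Δm_l = +3 (E1 requires Δm_l = 0, ±1)
(d) forbidden — Δm_l = +4 (E1 requires Δm_l = 0, ±1)
(e) forbidden — Δl = +4 (E1 requires Δl = ±1); Δm_l = -2 (E1 requires Δm_l = 0, ±1)
(f) forbidden — Δm_l = -2 (E1 requires Δm_l = 0, ±1)
(g) forbidden — Δl = -2 (E1 requires Δl = ±1); Δm_l = -4 (E1 requires Δm_l = 0, ±1)
(h) forbidden — Δl = +0 (E1 requires Δl = ±1)
Total allowed: 2 of 8.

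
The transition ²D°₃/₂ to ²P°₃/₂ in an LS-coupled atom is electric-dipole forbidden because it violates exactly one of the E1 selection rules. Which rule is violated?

Parity must change: odd → odd — fails.
ΔS = 0: S: 1/2 → 1/2 — passes.
ΔL = 0, ±1 (not L=0↔0): L: 2 → 1, ΔL = -1 — passes.
ΔJ = 0, ±1 (not J=0↔0): J: 3/2 → 3/2, ΔJ = +0 — passes.

parity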